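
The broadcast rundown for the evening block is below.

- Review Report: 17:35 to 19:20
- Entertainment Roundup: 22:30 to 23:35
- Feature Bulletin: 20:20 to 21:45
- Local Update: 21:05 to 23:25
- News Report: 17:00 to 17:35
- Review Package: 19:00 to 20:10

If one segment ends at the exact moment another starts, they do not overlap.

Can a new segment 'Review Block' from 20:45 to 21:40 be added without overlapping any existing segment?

News Report: ends 17:35 at or before Review Block starts 20:45 → clear.
Review Report: ends 19:20 at or before Review Block starts 20:45 → clear.
Review Package: ends 20:10 at or before Review Block starts 20:45 → clear.
Feature Bulletin: starts 20:20 before Review Block ends 21:40, and ends 21:45 after Review Block starts 20:45 → overlap.
Local Update: starts 21:05 before Review Block ends 21:40, and ends 23:25 after Review Block starts 20:45 → overlap.
Entertainment Roundup: starts 22:30 at or after Review Block ends 21:40 → clear.
Review Block overlaps Local Update, Feature Bulletin.

No — it overlaps Feature Bulletin, Local Update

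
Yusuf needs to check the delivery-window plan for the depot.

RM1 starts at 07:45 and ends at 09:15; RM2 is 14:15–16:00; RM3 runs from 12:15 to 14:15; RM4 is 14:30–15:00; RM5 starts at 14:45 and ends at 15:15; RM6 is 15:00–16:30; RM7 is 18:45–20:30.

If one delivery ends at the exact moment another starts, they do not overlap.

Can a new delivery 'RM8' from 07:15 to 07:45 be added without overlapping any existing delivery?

Yes — the slot is free

RM1: starts 07:45 at or after RM8 ends 07:45 → clear.
RM3: starts 12:15 at or after RM8 ends 07:45 → clear.
RM2: starts 14:15 at or after RM8 ends 07:45 → clear.
RM4: starts 14:30 at or after RM8 ends 07:45 → clear.
RM5: starts 14:45 at or after RM8 ends 07:45 → clear.
RM6: starts 15:00 at or after RM8 ends 07:45 → clear.
RM7: starts 18:45 at or after RM8 ends 07:45 → clear.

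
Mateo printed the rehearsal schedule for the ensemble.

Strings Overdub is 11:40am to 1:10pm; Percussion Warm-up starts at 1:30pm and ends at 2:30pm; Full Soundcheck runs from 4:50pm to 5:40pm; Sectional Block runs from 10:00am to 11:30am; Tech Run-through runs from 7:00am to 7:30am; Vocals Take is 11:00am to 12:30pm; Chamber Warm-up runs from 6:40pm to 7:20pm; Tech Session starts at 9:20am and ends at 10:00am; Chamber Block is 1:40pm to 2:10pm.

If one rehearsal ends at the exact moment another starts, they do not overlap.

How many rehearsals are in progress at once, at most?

2

Walk through starts and ends in time order (an end at T is processed before a start at T):
7:00am start Tech Run-through → 1
7:30am end Tech Run-through → 0
9:20am start Tech Session → 1
10:00am end Tech Session → 0
10:00am start Sectional Block → 1
11:00am start Vocals Take → 2
11:30am end Sectional Block → 1
11:40am start Strings Overdub → 2
12:30pm end Vocals Take → 1
1:10pm end Strings Overdub → 0
1:30pm start Percussion Warm-up → 1
1:40pm start Chamber Block → 2
2:10pm end Chamber Block → 1
2:30pm end Percussion Warm-up → 0
4:50pm start Full Soundcheck → 1
5:40pm end Full Soundcheck → 0
6:40pm start Chamber Warm-up → 1
7:20pm end Chamber Warm-up → 0
Peak is 2, at 11:00am (Sectional Block, Vocals Take).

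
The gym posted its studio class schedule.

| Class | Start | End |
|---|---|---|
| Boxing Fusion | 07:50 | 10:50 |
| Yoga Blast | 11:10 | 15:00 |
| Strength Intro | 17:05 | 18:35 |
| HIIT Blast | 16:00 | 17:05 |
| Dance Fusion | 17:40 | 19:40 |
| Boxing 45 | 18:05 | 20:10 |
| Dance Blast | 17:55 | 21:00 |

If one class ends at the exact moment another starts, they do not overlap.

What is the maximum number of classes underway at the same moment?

Sweep the timeline, counting +1 at each start and −1 at each end (ends before starts at a tie):
07:50 start Boxing Fusion → 1
10:50 end Boxing Fusion → 0
11:10 start Yoga Blast → 1
15:00 end Yoga Blast → 0
16:00 start HIIT Blast → 1
17:05 end HIIT Blast → 0
17:05 start Strength Intro → 1
17:40 start Dance Fusion → 2
17:55 start Dance Blast → 3
18:05 start Boxing 45 → 4
18:35 end Strength Intro → 3
19:40 end Dance Fusion → 2
20:10 end Boxing 45 → 1
21:00 end Dance Blast → 0
Peak is 4, at 18:05 (Boxing 45, Dance Blast, Dance Fusion, Strength Intro).

4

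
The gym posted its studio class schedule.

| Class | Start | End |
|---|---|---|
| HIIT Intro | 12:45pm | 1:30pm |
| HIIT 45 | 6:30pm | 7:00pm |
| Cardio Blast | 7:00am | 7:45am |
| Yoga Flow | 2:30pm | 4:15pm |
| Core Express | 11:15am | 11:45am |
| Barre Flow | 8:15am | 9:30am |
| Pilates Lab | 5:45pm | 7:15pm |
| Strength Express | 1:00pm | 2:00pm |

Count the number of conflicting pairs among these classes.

2

Sorted by start: Cardio Blast, Barre Flow, Core Express, HIIT Intro, Strength Express, Yoga Flow, Pilates Lab, HIIT 45.
Barre Flow starts after Cardio Blast ends, so Cardio Blast has no further overlaps.
Core Express starts after Barre Flow ends, so Barre Flow has no further overlaps.
HIIT Intro starts after Core Express ends, so Core Express has no further overlaps.
Strength Express starts before HIIT Intro ends → HIIT Intro and Strength Express overlap.
Yoga Flow starts after HIIT Intro ends, so HIIT Intro has no further overlaps.
Yoga Flow starts after Strength Express ends, so Strength Express has no further overlaps.
Pilates Lab starts after Yoga Flow ends, so Yoga Flow has no further overlaps.
HIIT 45 starts before Pilates Lab ends → Pilates Lab and HIIT 45 overlap.
Overlapping pairs: HIIT 45 & Pilates Lab, HIIT Intro & Strength Express — 2 in total.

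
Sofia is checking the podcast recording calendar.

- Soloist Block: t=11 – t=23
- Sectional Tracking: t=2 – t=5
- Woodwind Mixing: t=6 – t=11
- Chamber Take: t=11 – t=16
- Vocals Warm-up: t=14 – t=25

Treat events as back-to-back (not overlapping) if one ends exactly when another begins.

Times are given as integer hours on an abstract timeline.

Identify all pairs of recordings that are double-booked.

Check each pair: they overlap iff neither finishes before the other starts.
Sorted by start: Sectional Tracking, Woodwind Mixing, Chamber Take, Soloist Block, Vocals Warm-up.
Woodwind Mixing starts after Sectional Tracking ends, so nothing later overlaps Sectional Tracking either.
Chamber Take starts exactly when Woodwind Mixing ends (back-to-back, no overlap), so nothing later overlaps Woodwind Mixing either.
Soloist Block starts before Chamber Take ends → Chamber Take and Soloist Block overlap.
Vocals Warm-up starts before Chamber Take ends → Chamber Take and Vocals Warm-up overlap.
Vocals Warm-up starts before Soloist Block ends → Soloist Block and Vocals Warm-up overlap.

Chamber Take & Soloist Block, Chamber Take & Vocals Warm-up, Soloist Block & Vocals Warm-up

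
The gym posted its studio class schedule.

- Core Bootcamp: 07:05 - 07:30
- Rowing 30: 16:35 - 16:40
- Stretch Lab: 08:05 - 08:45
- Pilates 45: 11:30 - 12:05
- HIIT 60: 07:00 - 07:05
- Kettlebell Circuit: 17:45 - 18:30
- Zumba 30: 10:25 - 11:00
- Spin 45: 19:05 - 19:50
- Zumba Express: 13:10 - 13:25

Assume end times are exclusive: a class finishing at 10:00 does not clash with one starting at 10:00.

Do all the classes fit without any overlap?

Yes

Sorted by start: HIIT 60, Core Bootcamp, Stretch Lab, Zumba 30, Pilates 45, Zumba Express, Rowing 30, Kettlebell Circuit, Spin 45.
Core Bootcamp starts exactly when HIIT 60 ends (back-to-back, no overlap), so nothing later overlaps HIIT 60 either.
Stretch Lab starts after Core Bootcamp ends, so nothing later overlaps Core Bootcamp either.
Zumba 30 starts after Stretch Lab ends, so nothing later overlaps Stretch Lab either.
Pilates 45 starts after Zumba 30 ends, so nothing later overlaps Zumba 30 either.
Zumba Express starts after Pilates 45 ends, so nothing later overlaps Pilates 45 either.
Rowing 30 starts after Zumba Express ends, so nothing later overlaps Zumba Express either.
Kettlebell Circuit starts after Rowing 30 ends, so nothing later overlaps Rowing 30 either.
Spin 45 starts after Kettlebell Circuit ends.
Every pair is clear; the schedule has no overlaps.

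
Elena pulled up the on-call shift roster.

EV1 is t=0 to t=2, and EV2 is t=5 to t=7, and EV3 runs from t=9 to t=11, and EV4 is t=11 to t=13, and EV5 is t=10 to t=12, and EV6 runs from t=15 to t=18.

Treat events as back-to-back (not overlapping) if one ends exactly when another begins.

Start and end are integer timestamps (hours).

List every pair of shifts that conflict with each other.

Check each pair: they overlap iff neither finishes before the other starts.
Sorted by start: EV1, EV2, EV3, EV5, EV4, EV6.
EV2 starts after EV1 ends; EV1 is clear from here.
EV3 starts after EV2 ends; EV2 is clear from here.
EV5 starts before EV3 ends → EV3 and EV5 overlap.
EV4 starts exactly when EV3 ends (back-to-back, no overlap); EV3 is clear from here.
EV4 starts before EV5 ends → EV5 and EV4 overlap.
EV6 starts after EV5 ends.
EV6 starts after EV4 ends.

EV3 & EV5, EV4 & EV5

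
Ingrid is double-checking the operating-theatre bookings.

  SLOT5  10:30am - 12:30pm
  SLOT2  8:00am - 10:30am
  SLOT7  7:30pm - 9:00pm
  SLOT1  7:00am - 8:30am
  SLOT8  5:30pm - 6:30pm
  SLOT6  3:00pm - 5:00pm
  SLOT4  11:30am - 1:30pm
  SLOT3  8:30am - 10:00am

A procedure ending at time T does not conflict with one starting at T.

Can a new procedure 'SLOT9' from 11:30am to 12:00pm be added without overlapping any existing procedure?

SLOT1: ends 8:30am at or before SLOT9 starts 11:30am → clear.
SLOT2: ends 10:30am at or before SLOT9 starts 11:30am → clear.
SLOT3: ends 10:00am at or before SLOT9 starts 11:30am → clear.
SLOT5: starts 10:30am before SLOT9 ends 12:00pm, and ends 12:30pm after SLOT9 starts 11:30am → overlap.
SLOT4: starts 11:30am before SLOT9 ends 12:00pm, and ends 1:30pm after SLOT9 starts 11:30am → overlap.
SLOT6: starts 3:00pm at or after SLOT9 ends 12:00pm → clear.
SLOT8: starts 5:30pm at or after SLOT9 ends 12:00pm → clear.
SLOT7: starts 7:30pm at or after SLOT9 ends 12:00pm → clear.
SLOT9 overlaps SLOT4, SLOT5.

No — it overlaps SLOT4, SLOT5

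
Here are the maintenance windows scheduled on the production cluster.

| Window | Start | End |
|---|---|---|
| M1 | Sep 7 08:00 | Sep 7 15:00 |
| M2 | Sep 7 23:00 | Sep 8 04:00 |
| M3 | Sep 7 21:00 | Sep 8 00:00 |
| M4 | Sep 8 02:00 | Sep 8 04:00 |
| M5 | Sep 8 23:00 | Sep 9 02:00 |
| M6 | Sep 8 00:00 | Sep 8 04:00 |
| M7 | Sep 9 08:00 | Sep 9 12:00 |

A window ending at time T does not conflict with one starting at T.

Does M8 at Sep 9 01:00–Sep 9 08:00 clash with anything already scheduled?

Yes — it overlaps M5

M1: ends Sep 7 15:00 at or before M8 starts Sep 9 01:00 → clear.
M3: ends Sep 8 00:00 at or before M8 starts Sep 9 01:00 → clear.
M2: ends Sep 8 04:00 at or before M8 starts Sep 9 01:00 → clear.
M6: ends Sep 8 04:00 at or before M8 starts Sep 9 01:00 → clear.
M4: ends Sep 8 04:00 at or before M8 starts Sep 9 01:00 → clear.
M5: starts Sep 8 23:00 before M8 ends Sep 9 08:00, and ends Sep 9 02:00 after M8 starts Sep 9 01:00 → overlap.
M7: starts Sep 9 08:00 at or after M8 ends Sep 9 08:00 → clear.
M8 overlaps M5.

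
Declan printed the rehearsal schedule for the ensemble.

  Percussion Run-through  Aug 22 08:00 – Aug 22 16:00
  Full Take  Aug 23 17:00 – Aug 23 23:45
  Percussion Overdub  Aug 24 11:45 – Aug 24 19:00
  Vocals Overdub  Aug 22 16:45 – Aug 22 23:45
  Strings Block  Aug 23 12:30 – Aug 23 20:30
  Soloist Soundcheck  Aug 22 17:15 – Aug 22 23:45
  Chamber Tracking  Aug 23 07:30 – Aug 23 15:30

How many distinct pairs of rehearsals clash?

3

Two intervals overlap when each starts before the other ends.
Sorted by start: Percussion Run-through, Vocals Overdub, Soloist Soundcheck, Chamber Tracking, Strings Block, Full Take, Percussion Overdub.
Vocals Overdub starts after Percussion Run-through ends, so Percussion Run-through has no further overlaps.
Soloist Soundcheck starts before Vocals Overdub ends → Vocals Overdub and Soloist Soundcheck overlap.
Chamber Tracking starts after Vocals Overdub ends, so Vocals Overdub has no further overlaps.
Chamber Tracking starts after Soloist Soundcheck ends, so Soloist Soundcheck has no further overlaps.
Strings Block starts before Chamber Tracking ends → Chamber Tracking and Strings Block overlap.
Full Take starts after Chamber Tracking ends, so Chamber Tracking has no further overlaps.
Full Take starts before Strings Block ends → Strings Block and Full Take overlap.
Percussion Overdub starts after Strings Block ends.
Percussion Overdub starts after Full Take ends.
Overlapping pairs: Chamber Tracking & Strings Block, Full Take & Strings Block, Soloist Soundcheck & Vocals Overdub — 3 in total.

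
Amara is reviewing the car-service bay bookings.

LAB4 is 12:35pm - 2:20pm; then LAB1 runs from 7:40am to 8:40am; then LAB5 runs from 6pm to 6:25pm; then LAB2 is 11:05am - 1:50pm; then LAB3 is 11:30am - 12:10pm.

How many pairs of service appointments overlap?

2

Check each pair: they overlap iff neither finishes before the other starts.
Sorted by start: LAB1, LAB2, LAB3, LAB4, LAB5.
LAB2 starts after LAB1 ends — done with LAB1.
LAB3 starts before LAB2 ends → LAB2 and LAB3 overlap.
LAB4 starts before LAB2 ends → LAB2 and LAB4 overlap.
LAB5 starts after LAB2 ends.
LAB4 starts after LAB3 ends — done with LAB3.
LAB5 starts after LAB4 ends.
Overlapping pairs: LAB2 & LAB3, LAB2 & LAB4 — 2 in total.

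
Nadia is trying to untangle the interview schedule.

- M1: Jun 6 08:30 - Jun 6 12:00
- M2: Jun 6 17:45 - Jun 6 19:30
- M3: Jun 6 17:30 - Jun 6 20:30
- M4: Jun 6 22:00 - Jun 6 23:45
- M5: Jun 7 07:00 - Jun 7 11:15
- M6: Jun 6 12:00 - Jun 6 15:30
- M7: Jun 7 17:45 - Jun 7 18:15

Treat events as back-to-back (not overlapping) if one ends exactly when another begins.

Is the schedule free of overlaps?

Sorted by start: M1, M6, M3, M2, M4, M5, M7.
M6 starts exactly when M1 ends (back-to-back, no overlap); M1 is clear from here.
M3 starts after M6 ends; M6 is clear from here.
M2 starts before M3 ends → M3 and M2 overlap.
That's a conflict, so the schedule is not conflict-free.

No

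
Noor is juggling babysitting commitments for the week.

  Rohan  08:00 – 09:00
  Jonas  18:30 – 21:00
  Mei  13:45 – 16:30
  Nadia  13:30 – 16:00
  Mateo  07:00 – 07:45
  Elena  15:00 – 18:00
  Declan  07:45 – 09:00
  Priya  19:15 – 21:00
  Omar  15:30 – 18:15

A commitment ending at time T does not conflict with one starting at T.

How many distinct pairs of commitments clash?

8

Sorted by start: Mateo, Declan, Rohan, Nadia, Mei, Elena, Omar, Jonas, Priya.
Declan starts exactly when Mateo ends (back-to-back, no overlap); Mateo is clear from here.
Rohan starts before Declan ends → Declan and Rohan overlap.
Nadia starts after Declan ends; Declan is clear from here.
Nadia starts after Rohan ends; Rohan is clear from here.
Mei starts before Nadia ends → Nadia and Mei overlap.
Elena starts before Nadia ends → Nadia and Elena overlap.
Omar starts before Nadia ends → Nadia and Omar overlap.
Jonas starts after Nadia ends; Nadia is clear from here.
Elena starts before Mei ends → Mei and Elena overlap.
Omar starts before Mei ends → Mei and Omar overlap.
Jonas starts after Mei ends; Mei is clear from here.
Omar starts before Elena ends → Elena and Omar overlap.
Jonas starts after Elena ends; Elena is clear from here.
Jonas starts after Omar ends; Omar is clear from here.
Priya starts before Jonas ends → Jonas and Priya overlap.
Overlapping pairs: Declan & Rohan, Elena & Mei, Elena & Nadia, Elena & Omar, Jonas & Priya, Mei & Nadia, Mei & Omar, Nadia & Omar — 8 in total.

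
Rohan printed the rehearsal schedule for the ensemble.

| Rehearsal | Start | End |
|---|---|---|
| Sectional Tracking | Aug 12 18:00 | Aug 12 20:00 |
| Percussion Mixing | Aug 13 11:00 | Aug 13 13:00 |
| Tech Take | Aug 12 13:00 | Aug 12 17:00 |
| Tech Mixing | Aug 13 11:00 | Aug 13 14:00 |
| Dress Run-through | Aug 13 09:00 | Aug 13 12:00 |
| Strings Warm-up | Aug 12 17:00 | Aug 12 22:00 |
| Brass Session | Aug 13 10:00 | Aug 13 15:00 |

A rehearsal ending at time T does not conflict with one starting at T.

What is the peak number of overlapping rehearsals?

Walk through starts and ends in time order (an end at T is processed before a start at T):
Aug 12 13:00 start Tech Take → 1
Aug 12 17:00 end Tech Take → 0
Aug 12 17:00 start Strings Warm-up → 1
Aug 12 18:00 start Sectional Tracking → 2
Aug 12 20:00 end Sectional Tracking → 1
Aug 12 22:00 end Strings Warm-up → 0
Aug 13 09:00 start Dress Run-through → 1
Aug 13 10:00 start Brass Session → 2
Aug 13 11:00 start Percussion Mixing → 3
Aug 13 11:00 start Tech Mixing → 4
Aug 13 12:00 end Dress Run-through → 3
Aug 13 13:00 end Percussion Mixing → 2
Aug 13 14:00 end Tech Mixing → 1
Aug 13 15:00 end Brass Session → 0
Peak is 4, at Aug 13 11:00 (Brass Session, Dress Run-through, Percussion Mixing, Tech Mixing).

4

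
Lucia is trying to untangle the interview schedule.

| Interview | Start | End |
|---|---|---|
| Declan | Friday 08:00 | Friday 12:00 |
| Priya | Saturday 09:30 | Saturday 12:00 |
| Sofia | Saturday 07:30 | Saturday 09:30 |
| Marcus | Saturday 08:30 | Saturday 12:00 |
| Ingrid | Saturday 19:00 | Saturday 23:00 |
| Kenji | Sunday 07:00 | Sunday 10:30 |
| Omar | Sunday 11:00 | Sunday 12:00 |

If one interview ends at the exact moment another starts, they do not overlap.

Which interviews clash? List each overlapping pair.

Sorted by start: Declan, Sofia, Marcus, Priya, Ingrid, Kenji, Omar.
Sofia starts after Declan ends; Declan is clear from here.
Marcus starts before Sofia ends → Sofia and Marcus overlap.
Priya starts exactly when Sofia ends (back-to-back, no overlap); Sofia is clear from here.
Priya starts before Marcus ends → Marcus and Priya overlap.
Ingrid starts after Marcus ends; Marcus is clear from here.
Ingrid starts after Priya ends; Priya is clear from here.
Kenji starts after Ingrid ends; Ingrid is clear from here.
Omar starts after Kenji ends.

Marcus & Priya, Marcus & Sofia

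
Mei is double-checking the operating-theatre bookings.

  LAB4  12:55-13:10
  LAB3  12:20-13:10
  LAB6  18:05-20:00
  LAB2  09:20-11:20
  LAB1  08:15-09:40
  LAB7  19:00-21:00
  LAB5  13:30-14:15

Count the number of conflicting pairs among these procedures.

3

Sorted by start: LAB1, LAB2, LAB3, LAB4, LAB5, LAB6, LAB7.
LAB2 starts before LAB1 ends → LAB1 and LAB2 overlap.
LAB3 starts after LAB1 ends, so nothing later overlaps LAB1 either.
LAB3 starts after LAB2 ends, so nothing later overlaps LAB2 either.
LAB4 starts before LAB3 ends → LAB3 and LAB4 overlap.
LAB5 starts after LAB3 ends, so nothing later overlaps LAB3 either.
LAB5 starts after LAB4 ends, so nothing later overlaps LAB4 either.
LAB6 starts after LAB5 ends, so nothing later overlaps LAB5 either.
LAB7 starts before LAB6 ends → LAB6 and LAB7 overlap.
Overlapping pairs: LAB1 & LAB2, LAB3 & LAB4, LAB6 & LAB7 — 3 in total.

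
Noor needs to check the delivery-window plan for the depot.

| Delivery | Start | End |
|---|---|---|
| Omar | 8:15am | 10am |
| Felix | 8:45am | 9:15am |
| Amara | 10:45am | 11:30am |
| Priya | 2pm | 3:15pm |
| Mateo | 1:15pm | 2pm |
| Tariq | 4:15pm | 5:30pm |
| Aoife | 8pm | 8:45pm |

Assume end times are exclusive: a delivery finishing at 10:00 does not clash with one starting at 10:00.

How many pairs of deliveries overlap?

Sorted by start: Omar, Felix, Amara, Mateo, Priya, Tariq, Aoife.
Felix starts before Omar ends → Omar and Felix overlap.
Amara starts after Omar ends; Omar is clear from here.
Amara starts after Felix ends; Felix is clear from here.
Mateo starts after Amara ends; Amara is clear from here.
Priya starts exactly when Mateo ends (back-to-back, no overlap); Mateo is clear from here.
Tariq starts after Priya ends; Priya is clear from here.
Aoife starts after Tariq ends.
Overlapping pairs: Felix & Omar — 1 in total.

1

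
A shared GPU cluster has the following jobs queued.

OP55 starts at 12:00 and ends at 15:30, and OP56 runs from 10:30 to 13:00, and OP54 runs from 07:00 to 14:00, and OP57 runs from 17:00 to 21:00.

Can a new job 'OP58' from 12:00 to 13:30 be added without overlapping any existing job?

No — it overlaps OP54, OP55, OP56

OP54: starts 07:00 before OP58 ends 13:30, and ends 14:00 after OP58 starts 12:00 → overlap.
OP56: starts 10:30 before OP58 ends 13:30, and ends 13:00 after OP58 starts 12:00 → overlap.
OP55: starts 12:00 before OP58 ends 13:30, and ends 15:30 after OP58 starts 12:00 → overlap.
OP57: starts 17:00 at or after OP58 ends 13:30 → clear.
OP58 overlaps OP54, OP55, OP56.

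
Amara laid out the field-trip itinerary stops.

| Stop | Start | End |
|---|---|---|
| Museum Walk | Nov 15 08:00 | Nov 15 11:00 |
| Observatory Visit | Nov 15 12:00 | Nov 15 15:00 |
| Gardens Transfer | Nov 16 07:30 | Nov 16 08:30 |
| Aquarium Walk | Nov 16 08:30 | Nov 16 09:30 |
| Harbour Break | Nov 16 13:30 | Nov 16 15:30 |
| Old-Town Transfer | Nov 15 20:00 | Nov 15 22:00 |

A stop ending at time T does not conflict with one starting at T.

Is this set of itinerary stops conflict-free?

Yes

Sorted by start: Museum Walk, Observatory Visit, Old-Town Transfer, Gardens Transfer, Aquarium Walk, Harbour Break.
Observatory Visit starts after Museum Walk ends — done with Museum Walk.
Old-Town Transfer starts after Observatory Visit ends — done with Observatory Visit.
Gardens Transfer starts after Old-Town Transfer ends — done with Old-Town Transfer.
Aquarium Walk starts exactly when Gardens Transfer ends (back-to-back, no overlap) — done with Gardens Transfer.
Harbour Break starts after Aquarium Walk ends.
Every pair is clear; the schedule has no overlaps.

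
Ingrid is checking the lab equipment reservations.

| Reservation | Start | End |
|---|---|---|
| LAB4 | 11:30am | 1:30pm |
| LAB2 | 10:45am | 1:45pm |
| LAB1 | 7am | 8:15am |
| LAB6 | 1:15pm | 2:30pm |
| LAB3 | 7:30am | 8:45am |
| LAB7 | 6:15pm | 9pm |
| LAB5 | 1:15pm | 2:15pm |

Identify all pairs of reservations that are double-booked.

LAB1 & LAB3, LAB2 & LAB4, LAB2 & LAB5, LAB2 & LAB6, LAB4 & LAB5, LAB4 & LAB6, LAB5 & LAB6

Sorted by start: LAB1, LAB3, LAB2, LAB4, LAB5, LAB6, LAB7.
LAB3 starts before LAB1 ends → LAB1 and LAB3 overlap.
LAB2 starts after LAB1 ends, so LAB1 has no further overlaps.
LAB2 starts after LAB3 ends, so LAB3 has no further overlaps.
LAB4 starts before LAB2 ends → LAB2 and LAB4 overlap.
LAB5 starts before LAB2 ends → LAB2 and LAB5 overlap.
LAB6 starts before LAB2 ends → LAB2 and LAB6 overlap.
LAB7 starts after LAB2 ends.
LAB5 starts before LAB4 ends → LAB4 and LAB5 overlap.
LAB6 starts before LAB4 ends → LAB4 and LAB6 overlap.
LAB7 starts after LAB4 ends.
LAB6 starts before LAB5 ends → LAB5 and LAB6 overlap.
LAB7 starts after LAB5 ends.
LAB7 starts after LAB6 ends.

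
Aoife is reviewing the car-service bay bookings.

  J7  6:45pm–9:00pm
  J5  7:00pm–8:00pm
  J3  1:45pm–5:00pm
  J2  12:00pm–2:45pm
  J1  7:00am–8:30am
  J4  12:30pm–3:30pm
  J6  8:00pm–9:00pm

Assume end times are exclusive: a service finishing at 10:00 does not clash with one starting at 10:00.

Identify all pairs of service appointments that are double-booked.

Two intervals overlap when each starts before the other ends.
Sorted by start: J1, J2, J4, J3, J7, J5, J6.
J2 starts after J1 ends; J1 is clear from here.
J4 starts before J2 ends → J2 and J4 overlap.
J3 starts before J2 ends → J2 and J3 overlap.
J7 starts after J2 ends; J2 is clear from here.
J3 starts before J4 ends → J4 and J3 overlap.
J7 starts after J4 ends; J4 is clear from here.
J7 starts after J3 ends; J3 is clear from here.
J5 starts before J7 ends → J7 and J5 overlap.
J6 starts before J7 ends → J7 and J6 overlap.
J6 starts exactly when J5 ends (back-to-back, no overlap).

J2 & J3, J2 & J4, J3 & J4, J5 & J7, J6 & J7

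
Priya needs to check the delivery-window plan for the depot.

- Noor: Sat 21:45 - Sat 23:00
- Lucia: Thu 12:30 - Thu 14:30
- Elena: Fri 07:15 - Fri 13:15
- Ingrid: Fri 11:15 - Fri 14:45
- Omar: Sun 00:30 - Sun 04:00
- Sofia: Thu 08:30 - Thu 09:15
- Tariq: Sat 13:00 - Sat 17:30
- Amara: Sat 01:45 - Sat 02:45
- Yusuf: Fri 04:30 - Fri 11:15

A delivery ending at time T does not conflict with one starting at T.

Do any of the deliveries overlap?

Two intervals overlap when each starts before the other ends.
Sorted by start: Sofia, Lucia, Yusuf, Elena, Ingrid, Amara, Tariq, Noor, Omar.
Lucia starts after Sofia ends, so Sofia has no further overlaps.
Yusuf starts after Lucia ends, so Lucia has no further overlaps.
Elena starts before Yusuf ends → Yusuf and Elena overlap.
That's a conflict, so the schedule is not conflict-free.

Yes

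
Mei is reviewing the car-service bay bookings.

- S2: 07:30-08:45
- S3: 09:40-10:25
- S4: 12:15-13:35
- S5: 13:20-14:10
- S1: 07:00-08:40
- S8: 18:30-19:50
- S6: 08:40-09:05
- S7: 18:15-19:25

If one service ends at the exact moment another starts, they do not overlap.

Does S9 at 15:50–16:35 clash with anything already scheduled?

No — it doesn't clash with anything

S1: ends 08:40 at or before S9 starts 15:50 → clear.
S2: ends 08:45 at or before S9 starts 15:50 → clear.
S6: ends 09:05 at or before S9 starts 15:50 → clear.
S3: ends 10:25 at or before S9 starts 15:50 → clear.
S4: ends 13:35 at or before S9 starts 15:50 → clear.
S5: ends 14:10 at or before S9 starts 15:50 → clear.
S7: starts 18:15 at or after S9 ends 16:35 → clear.
S8: starts 18:30 at or after S9 ends 16:35 → clear.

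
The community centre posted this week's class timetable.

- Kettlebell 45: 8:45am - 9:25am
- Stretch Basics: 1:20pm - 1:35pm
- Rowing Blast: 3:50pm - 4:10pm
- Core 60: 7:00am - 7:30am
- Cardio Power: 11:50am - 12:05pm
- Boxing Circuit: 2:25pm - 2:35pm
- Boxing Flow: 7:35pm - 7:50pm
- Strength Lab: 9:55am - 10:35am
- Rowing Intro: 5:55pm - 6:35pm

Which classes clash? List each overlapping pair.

none

Sorted by start: Core 60, Kettlebell 45, Strength Lab, Cardio Power, Stretch Basics, Boxing Circuit, Rowing Blast, Rowing Intro, Boxing Flow.
Kettlebell 45 starts after Core 60 ends; Core 60 is clear from here.
Strength Lab starts after Kettlebell 45 ends; Kettlebell 45 is clear from here.
Cardio Power starts after Strength Lab ends; Strength Lab is clear from here.
Stretch Basics starts after Cardio Power ends; Cardio Power is clear from here.
Boxing Circuit starts after Stretch Basics ends; Stretch Basics is clear from here.
Rowing Blast starts after Boxing Circuit ends; Boxing Circuit is clear from here.
Rowing Intro starts after Rowing Blast ends; Rowing Blast is clear from here.
Boxing Flow starts after Rowing Intro ends.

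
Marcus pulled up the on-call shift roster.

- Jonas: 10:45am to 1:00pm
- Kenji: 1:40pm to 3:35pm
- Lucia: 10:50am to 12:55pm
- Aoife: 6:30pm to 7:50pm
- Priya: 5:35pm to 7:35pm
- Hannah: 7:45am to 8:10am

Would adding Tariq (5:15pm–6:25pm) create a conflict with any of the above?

Yes — it overlaps Priya

Hannah: ends 8:10am at or before Tariq starts 5:15pm → clear.
Jonas: ends 1:00pm at or before Tariq starts 5:15pm → clear.
Lucia: ends 12:55pm at or before Tariq starts 5:15pm → clear.
Kenji: ends 3:35pm at or before Tariq starts 5:15pm → clear.
Priya: starts 5:35pm before Tariq ends 6:25pm, and ends 7:35pm after Tariq starts 5:15pm → overlap.
Aoife: starts 6:30pm at or after Tariq ends 6:25pm → clear.
Tariq overlaps Priya.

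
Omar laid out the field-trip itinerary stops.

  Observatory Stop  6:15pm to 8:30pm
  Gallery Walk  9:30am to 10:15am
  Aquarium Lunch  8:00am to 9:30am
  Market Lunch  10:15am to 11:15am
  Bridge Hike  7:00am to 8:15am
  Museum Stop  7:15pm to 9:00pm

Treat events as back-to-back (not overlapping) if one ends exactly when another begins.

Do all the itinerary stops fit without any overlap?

No

Two intervals overlap when each starts before the other ends.
Sorted by start: Bridge Hike, Aquarium Lunch, Gallery Walk, Market Lunch, Observatory Stop, Museum Stop.
Aquarium Lunch starts before Bridge Hike ends → Bridge Hike and Aquarium Lunch overlap.
That's a conflict, so the schedule is not conflict-free.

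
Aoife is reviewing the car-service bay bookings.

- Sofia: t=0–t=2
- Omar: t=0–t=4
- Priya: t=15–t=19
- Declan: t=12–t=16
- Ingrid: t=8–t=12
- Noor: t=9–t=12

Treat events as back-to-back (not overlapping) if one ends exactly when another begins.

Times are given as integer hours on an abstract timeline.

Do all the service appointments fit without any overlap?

No

Sorted by start: Sofia, Omar, Ingrid, Noor, Declan, Priya.
Omar starts before Sofia ends → Sofia and Omar overlap.
That's a conflict, so the schedule is not conflict-free.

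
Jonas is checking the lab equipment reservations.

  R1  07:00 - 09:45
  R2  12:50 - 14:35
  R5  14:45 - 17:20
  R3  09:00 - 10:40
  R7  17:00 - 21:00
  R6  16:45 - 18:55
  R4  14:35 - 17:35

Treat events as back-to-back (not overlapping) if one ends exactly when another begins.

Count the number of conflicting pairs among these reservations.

Sorted by start: R1, R3, R2, R4, R5, R6, R7.
R3 starts before R1 ends → R1 and R3 overlap.
R2 starts after R1 ends; R1 is clear from here.
R2 starts after R3 ends; R3 is clear from here.
R4 starts exactly when R2 ends (back-to-back, no overlap); R2 is clear from here.
R5 starts before R4 ends → R4 and R5 overlap.
R6 starts before R4 ends → R4 and R6 overlap.
R7 starts before R4 ends → R4 and R7 overlap.
R6 starts before R5 ends → R5 and R6 overlap.
R7 starts before R5 ends → R5 and R7 overlap.
R7 starts before R6 ends → R6 and R7 overlap.
Overlapping pairs: R1 & R3, R4 & R5, R4 & R6, R4 & R7, R5 & R6, R5 & R7, R6 & R7 — 7 in total.

7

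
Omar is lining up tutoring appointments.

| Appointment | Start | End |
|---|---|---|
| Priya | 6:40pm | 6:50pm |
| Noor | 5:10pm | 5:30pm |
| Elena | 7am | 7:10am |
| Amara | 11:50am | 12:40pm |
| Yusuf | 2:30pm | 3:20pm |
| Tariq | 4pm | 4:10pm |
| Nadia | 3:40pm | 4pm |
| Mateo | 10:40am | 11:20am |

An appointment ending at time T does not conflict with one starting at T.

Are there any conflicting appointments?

No

Sorted by start: Elena, Mateo, Amara, Yusuf, Nadia, Tariq, Noor, Priya.
Mateo starts after Elena ends — done with Elena.
Amara starts after Mateo ends — done with Mateo.
Yusuf starts after Amara ends — done with Amara.
Nadia starts after Yusuf ends — done with Yusuf.
Tariq starts exactly when Nadia ends (back-to-back, no overlap) — done with Nadia.
Noor starts after Tariq ends — done with Tariq.
Priya starts after Noor ends.
Every pair is clear; the schedule has no overlaps.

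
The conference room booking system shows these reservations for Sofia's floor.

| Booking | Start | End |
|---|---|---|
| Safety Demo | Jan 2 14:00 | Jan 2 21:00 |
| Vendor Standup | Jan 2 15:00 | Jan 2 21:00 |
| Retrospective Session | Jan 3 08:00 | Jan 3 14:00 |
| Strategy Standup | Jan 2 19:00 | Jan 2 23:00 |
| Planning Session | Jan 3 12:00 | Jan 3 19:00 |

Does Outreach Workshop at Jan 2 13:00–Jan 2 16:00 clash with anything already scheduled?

Safety Demo: starts Jan 2 14:00 before Outreach Workshop ends Jan 2 16:00, and ends Jan 2 21:00 after Outreach Workshop starts Jan 2 13:00 → overlap.
Vendor Standup: starts Jan 2 15:00 before Outreach Workshop ends Jan 2 16:00, and ends Jan 2 21:00 after Outreach Workshop starts Jan 2 13:00 → overlap.
Strategy Standup: starts Jan 2 19:00 at or after Outreach Workshop ends Jan 2 16:00 → clear.
Retrospective Session: starts Jan 3 08:00 at or after Outreach Workshop ends Jan 2 16:00 → clear.
Planning Session: starts Jan 3 12:00 at or after Outreach Workshop ends Jan 2 16:00 → clear.
Outreach Workshop overlaps Safety Demo, Vendor Standup.

Yes — it overlaps Safety Demo, Vendor Standup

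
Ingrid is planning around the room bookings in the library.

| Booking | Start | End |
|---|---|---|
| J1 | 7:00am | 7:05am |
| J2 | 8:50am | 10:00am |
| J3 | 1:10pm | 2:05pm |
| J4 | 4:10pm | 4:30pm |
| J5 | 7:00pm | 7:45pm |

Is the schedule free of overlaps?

Sorted by start: J1, J2, J3, J4, J5.
J2 starts after J1 ends, so nothing later overlaps J1 either.
J3 starts after J2 ends, so nothing later overlaps J2 either.
J4 starts after J3 ends, so nothing later overlaps J3 either.
J5 starts after J4 ends.
Every pair is clear; the schedule has no overlaps.

Yes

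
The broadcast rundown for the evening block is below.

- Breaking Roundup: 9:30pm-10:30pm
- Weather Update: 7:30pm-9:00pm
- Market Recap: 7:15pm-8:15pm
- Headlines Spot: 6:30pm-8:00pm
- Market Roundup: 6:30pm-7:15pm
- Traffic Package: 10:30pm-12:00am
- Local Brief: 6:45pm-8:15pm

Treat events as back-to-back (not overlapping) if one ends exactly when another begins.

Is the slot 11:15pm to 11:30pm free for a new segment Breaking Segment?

No — it overlaps Traffic Package

Headlines Spot: ends 8:00pm at or before Breaking Segment starts 11:15pm → clear.
Market Roundup: ends 7:15pm at or before Breaking Segment starts 11:15pm → clear.
Local Brief: ends 8:15pm at or before Breaking Segment starts 11:15pm → clear.
Market Recap: ends 8:15pm at or before Breaking Segment starts 11:15pm → clear.
Weather Update: ends 9:00pm at or before Breaking Segment starts 11:15pm → clear.
Breaking Roundup: ends 10:30pm at or before Breaking Segment starts 11:15pm → clear.
Traffic Package: starts 10:30pm before Breaking Segment ends 11:30pm, and ends 12:00am after Breaking Segment starts 11:15pm → overlap.
Breaking Segment overlaps Traffic Package.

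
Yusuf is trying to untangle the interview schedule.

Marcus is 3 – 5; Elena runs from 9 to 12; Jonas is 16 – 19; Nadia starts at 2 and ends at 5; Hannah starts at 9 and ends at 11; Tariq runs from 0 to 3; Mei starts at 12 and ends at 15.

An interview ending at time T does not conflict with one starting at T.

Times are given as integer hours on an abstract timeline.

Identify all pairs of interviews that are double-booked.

Elena & Hannah, Marcus & Nadia, Nadia & Tariq

Sorted by start: Tariq, Nadia, Marcus, Hannah, Elena, Mei, Jonas.
Nadia starts before Tariq ends → Tariq and Nadia overlap.
Marcus starts exactly when Tariq ends (back-to-back, no overlap) — done with Tariq.
Marcus starts before Nadia ends → Nadia and Marcus overlap.
Hannah starts after Nadia ends — done with Nadia.
Hannah starts after Marcus ends — done with Marcus.
Elena starts before Hannah ends → Hannah and Elena overlap.
Mei starts after Hannah ends — done with Hannah.
Mei starts exactly when Elena ends (back-to-back, no overlap) — done with Elena.
Jonas starts after Mei ends.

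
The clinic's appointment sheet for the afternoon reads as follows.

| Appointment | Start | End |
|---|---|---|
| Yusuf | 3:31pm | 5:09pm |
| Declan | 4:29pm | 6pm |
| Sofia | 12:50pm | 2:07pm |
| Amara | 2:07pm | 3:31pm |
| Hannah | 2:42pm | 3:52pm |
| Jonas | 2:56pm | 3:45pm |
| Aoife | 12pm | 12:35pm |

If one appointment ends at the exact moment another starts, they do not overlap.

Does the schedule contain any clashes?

Sorted by start: Aoife, Sofia, Amara, Hannah, Jonas, Yusuf, Declan.
Sofia starts after Aoife ends — done with Aoife.
Amara starts exactly when Sofia ends (back-to-back, no overlap) — done with Sofia.
Hannah starts before Amara ends → Amara and Hannah overlap.
That's a conflict, so the schedule is not conflict-free.

Yes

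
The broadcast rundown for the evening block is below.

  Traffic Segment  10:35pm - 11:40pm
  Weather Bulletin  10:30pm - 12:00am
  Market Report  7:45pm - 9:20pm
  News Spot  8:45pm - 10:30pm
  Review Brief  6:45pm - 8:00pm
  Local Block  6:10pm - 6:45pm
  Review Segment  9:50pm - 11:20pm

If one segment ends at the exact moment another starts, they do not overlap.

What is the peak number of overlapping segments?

3

Walk through starts and ends in time order (an end at T is processed before a start at T):
6:10pm start Local Block → 1
6:45pm end Local Block → 0
6:45pm start Review Brief → 1
7:45pm start Market Report → 2
8:00pm end Review Brief → 1
8:45pm start News Spot → 2
9:20pm end Market Report → 1
9:50pm start Review Segment → 2
10:30pm end News Spot → 1
10:30pm start Weather Bulletin → 2
10:35pm start Traffic Segment → 3
11:20pm end Review Segment → 2
11:40pm end Traffic Segment → 1
12:00am end Weather Bulletin → 0
Peak is 3, at 10:35pm (Review Segment, Traffic Segment, Weather Bulletin).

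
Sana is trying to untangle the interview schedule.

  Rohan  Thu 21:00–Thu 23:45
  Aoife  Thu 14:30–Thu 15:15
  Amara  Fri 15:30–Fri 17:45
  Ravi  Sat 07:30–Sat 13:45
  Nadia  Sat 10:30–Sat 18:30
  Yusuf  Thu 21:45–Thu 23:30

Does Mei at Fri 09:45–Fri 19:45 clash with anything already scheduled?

Yes — it overlaps Amara

Aoife: ends Thu 15:15 at or before Mei starts Fri 09:45 → clear.
Rohan: ends Thu 23:45 at or before Mei starts Fri 09:45 → clear.
Yusuf: ends Thu 23:30 at or before Mei starts Fri 09:45 → clear.
Amara: starts Fri 15:30 before Mei ends Fri 19:45, and ends Fri 17:45 after Mei starts Fri 09:45 → overlap.
Ravi: starts Sat 07:30 at or after Mei ends Fri 19:45 → clear.
Nadia: starts Sat 10:30 at or after Mei ends Fri 19:45 → clear.
Mei overlaps Amara.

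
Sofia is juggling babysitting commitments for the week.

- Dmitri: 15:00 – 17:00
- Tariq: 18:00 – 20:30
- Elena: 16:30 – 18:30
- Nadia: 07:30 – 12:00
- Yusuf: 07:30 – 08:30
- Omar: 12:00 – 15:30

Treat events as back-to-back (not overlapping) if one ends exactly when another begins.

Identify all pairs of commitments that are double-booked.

Dmitri & Elena, Dmitri & Omar, Elena & Tariq, Nadia & Yusuf

Sorted by start: Yusuf, Nadia, Omar, Dmitri, Elena, Tariq.
Nadia starts before Yusuf ends → Yusuf and Nadia overlap.
Omar starts after Yusuf ends; Yusuf is clear from here.
Omar starts exactly when Nadia ends (back-to-back, no overlap); Nadia is clear from here.
Dmitri starts before Omar ends → Omar and Dmitri overlap.
Elena starts after Omar ends; Omar is clear from here.
Elena starts before Dmitri ends → Dmitri and Elena overlap.
Tariq starts after Dmitri ends.
Tariq starts before Elena ends → Elena and Tariq overlap.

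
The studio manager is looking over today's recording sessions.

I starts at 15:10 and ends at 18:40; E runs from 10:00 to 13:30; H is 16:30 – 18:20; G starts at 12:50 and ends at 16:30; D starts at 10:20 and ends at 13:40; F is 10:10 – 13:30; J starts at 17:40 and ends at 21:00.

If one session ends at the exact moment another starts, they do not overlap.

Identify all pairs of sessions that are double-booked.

Sorted by start: E, F, D, G, I, H, J.
F starts before E ends → E and F overlap.
D starts before E ends → E and D overlap.
G starts before E ends → E and G overlap.
I starts after E ends, so nothing later overlaps E either.
D starts before F ends → F and D overlap.
G starts before F ends → F and G overlap.
I starts after F ends, so nothing later overlaps F either.
G starts before D ends → D and G overlap.
I starts after D ends, so nothing later overlaps D either.
I starts before G ends → G and I overlap.
H starts exactly when G ends (back-to-back, no overlap), so nothing later overlaps G either.
H starts before I ends → I and H overlap.
J starts before I ends → I and J overlap.
J starts before H ends → H and J overlap.

D & E, D & F, D & G, E & F, E & G, F & G, G & I, H & I, H & J, I & J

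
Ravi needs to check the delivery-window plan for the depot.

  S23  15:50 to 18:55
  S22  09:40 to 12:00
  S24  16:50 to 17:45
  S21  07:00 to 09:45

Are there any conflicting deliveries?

Yes

Sorted by start: S21, S22, S23, S24.
S22 starts before S21 ends → S21 and S22 overlap.
That's a conflict, so the schedule is not conflict-free.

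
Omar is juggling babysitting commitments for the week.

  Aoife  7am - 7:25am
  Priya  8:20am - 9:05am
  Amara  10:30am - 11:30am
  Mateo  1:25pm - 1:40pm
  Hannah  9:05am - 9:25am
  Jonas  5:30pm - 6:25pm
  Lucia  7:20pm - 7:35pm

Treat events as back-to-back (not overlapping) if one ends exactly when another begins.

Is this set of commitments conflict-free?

Yes

Two intervals overlap when each starts before the other ends.
Sorted by start: Aoife, Priya, Hannah, Amara, Mateo, Jonas, Lucia.
Priya starts after Aoife ends — done with Aoife.
Hannah starts exactly when Priya ends (back-to-back, no overlap) — done with Priya.
Amara starts after Hannah ends — done with Hannah.
Mateo starts after Amara ends — done with Amara.
Jonas starts after Mateo ends — done with Mateo.
Lucia starts after Jonas ends.
Every pair is clear; the schedule has no overlaps.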